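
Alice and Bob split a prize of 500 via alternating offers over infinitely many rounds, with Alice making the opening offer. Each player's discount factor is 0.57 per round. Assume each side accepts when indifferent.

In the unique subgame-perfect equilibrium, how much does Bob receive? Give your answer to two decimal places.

181.53

Let x be Alice's share when Alice proposes and y be Bob's share when Bob proposes.
Bob accepts iff offered ≥ 0.57·y, so x = 500 − 0.57y. Symmetrically y = 500 − 0.57x.
Substituting: x = 500 − 0.57(500 − 0.57x), giving x(1 − 0.57·0.57) = 500(1 − 0.57).
So x = 500 × 0.43 / 0.6751 ≈ 318.4713, and Bob receives 500 − x ≈ 181.5287.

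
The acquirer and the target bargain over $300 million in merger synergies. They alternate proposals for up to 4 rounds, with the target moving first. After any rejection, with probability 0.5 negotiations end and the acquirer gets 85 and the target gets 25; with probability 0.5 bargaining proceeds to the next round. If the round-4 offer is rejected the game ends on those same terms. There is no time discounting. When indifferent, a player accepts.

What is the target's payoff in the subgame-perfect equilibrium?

By backward induction:
Round 4 (the acquirer proposes): the target gets 25 if talks fail, so the acquirer offers 25 and keeps 275.
Round 3 (the target proposes): rejecting gives the acquirer an expected 0.5 × 275 + 0.5 × 85 = 180. The target offers 180 and keeps 300 − 180 = 120.
Round 2 (the acquirer proposes): rejecting gives the target an expected 0.5 × 120 + 0.5 × 25 = 72.5; the acquirer offers that and keeps 227.5.
Round 1 (the target proposes): rejecting gives the acquirer an expected 0.5 × 227.5 + 0.5 × 85 = 156.25, so the target offers 156.25, keeping 143.75.

143.75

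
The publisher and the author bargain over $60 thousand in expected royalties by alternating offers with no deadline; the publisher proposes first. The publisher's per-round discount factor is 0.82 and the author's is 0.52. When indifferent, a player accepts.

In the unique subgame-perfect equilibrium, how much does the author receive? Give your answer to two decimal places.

When the publisher proposes, the author accepts any offer worth at least 0.52 times what the author would get by proposing next round; and vice versa.
This gives x = 60 − 0.52y and y = 60 − 0.82x, where x and y are each side's share when it proposes.
Hence (1 − 0.52·0.82)x = 60(1 − 0.52), i.e. 0.5736·x = 28.8.
x ≈ 50.2092; the author's share is 60 − x ≈ 9.7908.

9.79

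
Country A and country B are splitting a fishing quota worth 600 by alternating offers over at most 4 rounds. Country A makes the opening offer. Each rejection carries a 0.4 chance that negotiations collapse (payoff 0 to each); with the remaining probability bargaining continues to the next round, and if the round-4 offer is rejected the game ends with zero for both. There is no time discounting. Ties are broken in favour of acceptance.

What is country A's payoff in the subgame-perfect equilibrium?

Round 4 (country B proposes): rejection yields 0 for country A; country B offers 0 and keeps 600.
Round 3 (country A proposes): rejecting gives country B an expected 0.6 × 600 = 360. Country A offers 360 and keeps 600 − 360 = 240.
Round 2 (country B proposes): rejecting gives country A an expected 0.6 × 240 = 144. Country B offers 144 and keeps 600 − 144 = 456.
Round 1 (country A proposes): rejecting gives country B an expected 0.6 × 456 = 273.6, so country A offers 273.6, keeping 326.4.

326.4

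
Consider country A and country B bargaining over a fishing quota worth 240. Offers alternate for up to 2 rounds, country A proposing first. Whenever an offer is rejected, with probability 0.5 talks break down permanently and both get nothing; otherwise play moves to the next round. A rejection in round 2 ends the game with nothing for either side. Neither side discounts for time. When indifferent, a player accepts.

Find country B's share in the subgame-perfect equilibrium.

120

Round 2 (country B proposes): country A will accept anything ≥ 0, so country B offers 0 and keeps 240.
Round 1 (country A proposes): rejecting gives country B an expected 0.5 × 240 = 120, so country A offers 120, keeping 120.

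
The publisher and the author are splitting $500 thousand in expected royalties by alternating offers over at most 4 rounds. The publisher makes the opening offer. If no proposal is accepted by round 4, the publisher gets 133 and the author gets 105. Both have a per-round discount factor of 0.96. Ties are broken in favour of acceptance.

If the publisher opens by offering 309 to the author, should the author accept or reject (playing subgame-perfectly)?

Reject

Round 4 (the author proposes): the publisher gets 133 if talks fail, so the author offers 133 and keeps 367.
Round 3 (the publisher proposes): the author can get 367 next round, worth 0.96 × 367 = 352.32 now, so the publisher offers 352.32, keeping 147.68.
Round 2 (the author proposes): the publisher can get 147.68 next round, worth 0.96 × 147.68 = 141.7728 now, so the author offers 141.7728, keeping 358.2272.
So by rejecting in round 1, the author gets 358.2272 next round, worth 0.96 × 358.2272 = 343.898112 now.
Offer 309 < 343.898112, so the author rejects.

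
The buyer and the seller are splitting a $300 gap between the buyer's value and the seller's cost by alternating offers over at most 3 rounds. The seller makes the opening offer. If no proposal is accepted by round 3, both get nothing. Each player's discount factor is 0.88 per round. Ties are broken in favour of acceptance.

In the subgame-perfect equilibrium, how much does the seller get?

268.32

Round 3 (the seller proposes): the buyer will accept anything ≥ 0, so the seller offers 0 and keeps 300.
Round 2 (the buyer proposes): the seller can get 300 next round, worth 0.88 × 300 = 264 now; the buyer offers that and keeps 36.
Round 1 (the seller proposes): the buyer can get 36 next round, worth 0.88 × 36 = 31.68 now; the seller offers that and keeps 268.32.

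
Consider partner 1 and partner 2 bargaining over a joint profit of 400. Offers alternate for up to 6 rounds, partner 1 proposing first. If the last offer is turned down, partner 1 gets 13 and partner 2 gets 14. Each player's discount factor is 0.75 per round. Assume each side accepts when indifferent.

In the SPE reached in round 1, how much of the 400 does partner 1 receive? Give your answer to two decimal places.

Round 6 (partner 2 proposes): partner 1 gets 13 if talks fail, so partner 2 offers 13 and keeps 387.
Round 5 (partner 1 proposes): partner 2 can get 387 next round, worth 0.75 × 387 = 290.25 now, so partner 1 offers 290.25, keeping 109.75.
Round 4 (partner 2 proposes): partner 1 can get 109.75 next round, worth 0.75 × 109.75 = 82.3125 now. Partner 2 offers 82.3125 and keeps 400 − 82.3125 = 317.6875.
Round 3 (partner 1 proposes): partner 2 can get 317.6875 next round, worth 0.75 × 317.6875 = 238.265625 now, so partner 1 offers 238.265625, keeping 161.734375.
Round 2 (partner 2 proposes): partner 1 can get 161.734375 next round, worth 0.75 × 161.734375 = 121.30078125 now. Partner 2 offers 121.30078125 and keeps 400 − 121.30078125 = 278.69921875.
Round 1 (partner 1 proposes): partner 2 can get 278.69921875 next round, worth 0.75 × 278.69921875 = 209.0244140625 now. Partner 1 offers 209.0244140625 and keeps 400 − 209.0244140625 = 190.9755859375.

190.98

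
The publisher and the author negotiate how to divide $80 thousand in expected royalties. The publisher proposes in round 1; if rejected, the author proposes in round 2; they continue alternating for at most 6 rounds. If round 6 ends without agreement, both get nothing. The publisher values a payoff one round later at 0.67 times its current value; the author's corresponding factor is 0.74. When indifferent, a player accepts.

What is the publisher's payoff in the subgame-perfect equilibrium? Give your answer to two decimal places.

Solve by backward induction from round 6.
Round 6 (the author proposes): the publisher will accept anything ≥ 0, so the author offers 0 and keeps 80.
Round 5 (the publisher proposes): the author can get 80 next round, worth 0.74 × 80 = 59.2 now. The publisher offers 59.2 and keeps 80 − 59.2 = 20.8.
Round 4 (the author proposes): the publisher can get 20.8 next round, worth 0.67 × 20.8 = 13.936 now, so the author offers 13.936, keeping 66.064.
Round 3 (the publisher proposes): the author can get 66.064 next round, worth 0.74 × 66.064 = 48.88736 now. The publisher offers 48.88736 and keeps 80 − 48.88736 = 31.11264.
Round 2 (the author proposes): the publisher can get 31.11264 next round, worth 0.67 × 31.11264 = 20.8454688 now; the author offers that and keeps 59.1545312.
Round 1 (the publisher proposes): the author can get 59.1545312 next round, worth 0.74 × 59.1545312 = 43.774353088 now. The publisher offers 43.774353088 and keeps 80 − 43.774353088 = 36.225646912.

36.23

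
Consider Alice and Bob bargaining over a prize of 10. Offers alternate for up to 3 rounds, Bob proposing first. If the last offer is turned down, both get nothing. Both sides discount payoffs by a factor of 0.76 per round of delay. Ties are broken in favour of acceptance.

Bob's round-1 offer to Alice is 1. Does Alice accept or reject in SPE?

Reject

Round 3 (Bob proposes): Alice will accept anything ≥ 0, so Bob offers 0 and keeps 10.
Round 2 (Alice proposes): Bob can get 10 next round, worth 0.76 × 10 = 7.6 now, so Alice offers 7.6, keeping 2.4.
So by rejecting in round 1, Alice gets 2.4 next round, worth 0.76 × 2.4 = 1.824 now.
Offer 1 < 1.824, so Alice rejects.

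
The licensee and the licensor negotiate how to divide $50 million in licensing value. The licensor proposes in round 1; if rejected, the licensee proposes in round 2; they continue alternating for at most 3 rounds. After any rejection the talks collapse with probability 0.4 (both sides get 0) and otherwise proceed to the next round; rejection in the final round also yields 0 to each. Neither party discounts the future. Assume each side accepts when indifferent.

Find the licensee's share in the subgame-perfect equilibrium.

By backward induction:
Round 3 (the licensor proposes): the licensee will accept anything ≥ 0, so the licensor offers 0 and keeps 50.
Round 2 (the licensee proposes): rejecting gives the licensor an expected 0.6 × 50 = 30. The licensee offers 30 and keeps 50 − 30 = 20.
Round 1 (the licensor proposes): rejecting gives the licensee an expected 0.6 × 20 = 12, so the licensor offers 12, keeping 38.

12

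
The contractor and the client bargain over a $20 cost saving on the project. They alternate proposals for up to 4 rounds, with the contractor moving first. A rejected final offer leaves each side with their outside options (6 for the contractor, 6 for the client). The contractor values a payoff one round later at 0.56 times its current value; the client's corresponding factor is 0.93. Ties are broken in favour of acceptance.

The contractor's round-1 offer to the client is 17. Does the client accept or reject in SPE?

Round 4 (the client proposes): the contractor gets 6 if talks fail, so the client offers 6 and keeps 14.
Round 3 (the contractor proposes): the client can get 14 next round, worth 0.93 × 14 = 13.02 now. The contractor offers 13.02 and keeps 20 − 13.02 = 6.98.
Round 2 (the client proposes): the contractor can get 6.98 next round, worth 0.56 × 6.98 = 3.9088 now; the client offers that and keeps 16.0912.
So by rejecting in round 1, the client gets 16.0912 next round, worth 0.93 × 16.0912 = 14.964816 now.
Offer 17 ≥ 14.964816, so the client accepts.

Accept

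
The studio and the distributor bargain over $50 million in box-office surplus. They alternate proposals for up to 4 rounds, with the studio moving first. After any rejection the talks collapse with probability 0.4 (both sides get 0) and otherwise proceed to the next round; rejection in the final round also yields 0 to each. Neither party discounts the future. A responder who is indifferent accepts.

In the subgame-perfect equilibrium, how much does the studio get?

27.2

Round 4 (the distributor proposes): rejection yields 0 for the studio; the distributor offers 0 and keeps 50.
Round 3 (the studio proposes): rejecting gives the distributor an expected 0.6 × 50 = 30; the studio offers that and keeps 20.
Round 2 (the distributor proposes): rejecting gives the studio an expected 0.6 × 20 = 12; the distributor offers that and keeps 38.
Round 1 (the studio proposes): rejecting gives the distributor an expected 0.6 × 38 = 22.8, so the studio offers 22.8, keeping 27.2.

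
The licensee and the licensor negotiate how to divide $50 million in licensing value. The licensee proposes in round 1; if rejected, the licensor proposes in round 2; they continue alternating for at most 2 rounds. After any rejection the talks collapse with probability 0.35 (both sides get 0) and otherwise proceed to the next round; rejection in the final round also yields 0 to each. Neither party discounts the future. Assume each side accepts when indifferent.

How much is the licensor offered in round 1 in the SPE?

32.5

Round 2 (the licensor proposes): the licensee will accept anything ≥ 0, so the licensor offers 0 and keeps 50.
Round 1 (the licensee proposes): rejecting gives the licensor an expected 0.65 × 50 = 32.5, so the licensee offers 32.5, keeping 17.5.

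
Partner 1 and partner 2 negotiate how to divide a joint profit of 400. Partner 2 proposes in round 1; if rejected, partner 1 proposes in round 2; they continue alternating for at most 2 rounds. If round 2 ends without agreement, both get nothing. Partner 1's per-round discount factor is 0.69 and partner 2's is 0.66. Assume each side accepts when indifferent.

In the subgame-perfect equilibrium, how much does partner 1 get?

276

Round 2 (partner 1 proposes): partner 2 will accept anything ≥ 0, so partner 1 offers 0 and keeps 400.
Round 1 (partner 2 proposes): partner 1 can get 400 next round, worth 0.69 × 400 = 276 now. Partner 2 offers 276 and keeps 400 − 276 = 124.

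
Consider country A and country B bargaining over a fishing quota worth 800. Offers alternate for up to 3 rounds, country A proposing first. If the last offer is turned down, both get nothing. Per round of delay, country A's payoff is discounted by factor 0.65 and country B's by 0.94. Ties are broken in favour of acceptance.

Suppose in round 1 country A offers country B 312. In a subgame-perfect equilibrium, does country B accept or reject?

Accept

Round 3 (country A proposes): country B will accept anything ≥ 0, so country A offers 0 and keeps 800.
Round 2 (country B proposes): country A can get 800 next round, worth 0.65 × 800 = 520 now; country B offers that and keeps 280.
So by rejecting in round 1, country B gets 280 next round, worth 0.94 × 280 = 263.2 now.
Offer 312 ≥ 263.2, so country B accepts.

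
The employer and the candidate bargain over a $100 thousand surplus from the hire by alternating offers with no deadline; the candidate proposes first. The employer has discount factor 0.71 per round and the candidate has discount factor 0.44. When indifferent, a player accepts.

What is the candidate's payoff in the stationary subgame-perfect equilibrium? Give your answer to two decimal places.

In a stationary SPE each proposer offers the other exactly their discounted continuation value.
If the candidate keeps x when proposing and the employer keeps y when proposing, then x = 100 − 0.71y and y = 100 − 0.44x.
Solving: x = 100(1 − 0.71) / (1 − 0.44·0.71) = 29 / 0.6876 ≈ 42.1757.
The employer gets 100 − 42.1757 ≈ 57.8243.

42.18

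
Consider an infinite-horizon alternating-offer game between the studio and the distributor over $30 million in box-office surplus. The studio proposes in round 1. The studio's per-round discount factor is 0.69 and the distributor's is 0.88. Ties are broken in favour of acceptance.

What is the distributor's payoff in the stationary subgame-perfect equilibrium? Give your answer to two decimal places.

When the studio proposes, the distributor accepts any offer worth at least 0.88 times what the distributor would get by proposing next round; and vice versa.
This gives x = 30 − 0.88y and y = 30 − 0.69x, where x and y are each side's share when it proposes.
Hence (1 − 0.88·0.69)x = 30(1 − 0.88), i.e. 0.3928·x = 3.6.
x ≈ 9.1650; the distributor's share is 30 − x ≈ 20.8350.

20.84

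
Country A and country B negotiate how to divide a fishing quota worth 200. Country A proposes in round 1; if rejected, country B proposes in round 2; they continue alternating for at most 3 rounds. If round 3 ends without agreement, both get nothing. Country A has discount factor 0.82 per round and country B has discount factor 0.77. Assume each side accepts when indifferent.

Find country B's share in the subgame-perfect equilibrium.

27.72

Round 3 (country A proposes): country B will accept anything ≥ 0, so country A offers 0 and keeps 200.
Round 2 (country B proposes): country A can get 200 next round, worth 0.82 × 200 = 164 now; country B offers that and keeps 36.
Round 1 (country A proposes): country B can get 36 next round, worth 0.77 × 36 = 27.72 now; country A offers that and keeps 172.28.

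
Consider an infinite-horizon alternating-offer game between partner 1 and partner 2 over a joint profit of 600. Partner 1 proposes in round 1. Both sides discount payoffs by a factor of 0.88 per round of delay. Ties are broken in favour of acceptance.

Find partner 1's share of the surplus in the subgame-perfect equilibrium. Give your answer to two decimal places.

319.15

When partner 1 proposes, partner 2 accepts any offer worth at least 0.88 times what partner 2 would get by proposing next round; and vice versa.
This gives x = 600 − 0.88y and y = 600 − 0.88x, where x and y are each side's share when it proposes.
Hence (1 − 0.88·0.88)x = 600(1 − 0.88), i.e. 0.2256·x = 72.
x ≈ 319.1489; partner 2's share is 600 − x ≈ 280.8511.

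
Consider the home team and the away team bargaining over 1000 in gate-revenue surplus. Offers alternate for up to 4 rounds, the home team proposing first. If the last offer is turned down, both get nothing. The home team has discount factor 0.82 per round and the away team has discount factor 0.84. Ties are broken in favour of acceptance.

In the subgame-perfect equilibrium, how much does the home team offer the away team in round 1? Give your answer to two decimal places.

729.79

Round 4 (the away team proposes): the home team will accept anything ≥ 0, so the away team offers 0 and keeps 1000.
Round 3 (the home team proposes): the away team can get 1000 next round, worth 0.84 × 1000 = 840 now. The home team offers 840 and keeps 1000 − 840 = 160.
Round 2 (the away team proposes): the home team can get 160 next round, worth 0.82 × 160 = 131.2 now. The away team offers 131.2 and keeps 1000 − 131.2 = 868.8.
Round 1 (the home team proposes): the away team can get 868.8 next round, worth 0.84 × 868.8 = 729.792 now, so the home team offers 729.792, keeping 270.208.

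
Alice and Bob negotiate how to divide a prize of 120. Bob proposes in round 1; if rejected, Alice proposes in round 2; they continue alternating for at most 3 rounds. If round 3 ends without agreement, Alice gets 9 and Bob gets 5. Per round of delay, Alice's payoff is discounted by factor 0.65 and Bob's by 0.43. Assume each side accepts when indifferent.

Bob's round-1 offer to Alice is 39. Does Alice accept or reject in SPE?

Round 3 (Bob proposes): Alice gets 9 if talks fail, so Bob offers 9 and keeps 111.
Round 2 (Alice proposes): Bob can get 111 next round, worth 0.43 × 111 = 47.73 now. Alice offers 47.73 and keeps 120 − 47.73 = 72.27.
So by rejecting in round 1, Alice gets 72.27 next round, worth 0.65 × 72.27 = 46.9755 now.
Offer 39 < 46.9755, so Alice rejects.

Reject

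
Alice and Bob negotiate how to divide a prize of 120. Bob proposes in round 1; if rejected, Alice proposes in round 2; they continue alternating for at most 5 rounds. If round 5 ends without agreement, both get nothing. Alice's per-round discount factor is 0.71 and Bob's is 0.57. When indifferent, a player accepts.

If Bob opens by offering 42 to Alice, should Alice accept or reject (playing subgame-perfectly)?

Round 5 (Bob proposes): Alice will accept anything ≥ 0, so Bob offers 0 and keeps 120.
Round 4 (Alice proposes): Bob can get 120 next round, worth 0.57 × 120 = 68.4 now; Alice offers that and keeps 51.6.
Round 3 (Bob proposes): Alice can get 51.6 next round, worth 0.71 × 51.6 = 36.636 now, so Bob offers 36.636, keeping 83.364.
Round 2 (Alice proposes): Bob can get 83.364 next round, worth 0.57 × 83.364 = 47.51748 now. Alice offers 47.51748 and keeps 120 − 47.51748 = 72.48252.
So by rejecting in round 1, Alice gets 72.48252 next round, worth 0.71 × 72.48252 = 51.4625892 now.
Offer 42 < 51.4625892, so Alice rejects.

Reject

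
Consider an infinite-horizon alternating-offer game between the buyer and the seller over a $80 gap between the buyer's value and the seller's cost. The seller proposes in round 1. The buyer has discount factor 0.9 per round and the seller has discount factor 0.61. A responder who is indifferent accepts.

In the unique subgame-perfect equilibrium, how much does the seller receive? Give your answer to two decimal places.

17.74

When the seller proposes, the buyer accepts any offer worth at least 0.9 times what the buyer would get by proposing next round; and vice versa.
This gives x = 80 − 0.9y and y = 80 − 0.61x, where x and y are each side's share when it proposes.
Hence (1 − 0.9·0.61)x = 80(1 − 0.9), i.e. 0.451·x = 8.
x ≈ 17.7384; the buyer's share is 80 − x ≈ 62.2616.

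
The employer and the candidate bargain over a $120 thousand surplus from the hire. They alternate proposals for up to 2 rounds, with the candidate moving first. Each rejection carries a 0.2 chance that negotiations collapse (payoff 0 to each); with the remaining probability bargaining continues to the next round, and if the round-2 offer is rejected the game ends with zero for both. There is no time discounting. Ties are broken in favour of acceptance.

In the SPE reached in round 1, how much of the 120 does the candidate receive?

By backward induction:
Round 2 (the employer proposes): rejection yields 0 for the candidate; the employer offers 0 and keeps 120.
Round 1 (the candidate proposes): rejecting gives the employer an expected 0.8 × 120 = 96. The candidate offers 96 and keeps 120 − 96 = 24.

24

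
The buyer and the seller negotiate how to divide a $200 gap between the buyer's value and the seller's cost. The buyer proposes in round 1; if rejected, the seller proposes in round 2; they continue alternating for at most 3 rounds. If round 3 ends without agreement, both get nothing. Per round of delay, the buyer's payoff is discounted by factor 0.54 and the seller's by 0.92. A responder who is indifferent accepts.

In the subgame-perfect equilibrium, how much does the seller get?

84.64

Work backward from the last round.
Round 3 (the buyer proposes): the seller will accept anything ≥ 0, so the buyer offers 0 and keeps 200.
Round 2 (the seller proposes): the buyer can get 200 next round, worth 0.54 × 200 = 108 now, so the seller offers 108, keeping 92.
Round 1 (the buyer proposes): the seller can get 92 next round, worth 0.92 × 92 = 84.64 now; the buyer offers that and keeps 115.36.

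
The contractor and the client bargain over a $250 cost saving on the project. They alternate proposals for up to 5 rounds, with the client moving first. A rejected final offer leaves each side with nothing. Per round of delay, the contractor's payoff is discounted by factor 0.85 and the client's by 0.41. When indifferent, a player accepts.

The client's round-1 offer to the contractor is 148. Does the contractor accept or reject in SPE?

Round 5 (the client proposes): the contractor will accept anything ≥ 0, so the client offers 0 and keeps 250.
Round 4 (the contractor proposes): the client can get 250 next round, worth 0.41 × 250 = 102.5 now; the contractor offers that and keeps 147.5.
Round 3 (the client proposes): the contractor can get 147.5 next round, worth 0.85 × 147.5 = 125.375 now. The client offers 125.375 and keeps 250 − 125.375 = 124.625.
Round 2 (the contractor proposes): the client can get 124.625 next round, worth 0.41 × 124.625 = 51.09625 now. The contractor offers 51.09625 and keeps 250 − 51.09625 = 198.90375.
So by rejecting in round 1, the contractor gets 198.90375 next round, worth 0.85 × 198.90375 = 169.0681875 now.
Offer 148 < 169.0681875, so the contractor rejects.

Reject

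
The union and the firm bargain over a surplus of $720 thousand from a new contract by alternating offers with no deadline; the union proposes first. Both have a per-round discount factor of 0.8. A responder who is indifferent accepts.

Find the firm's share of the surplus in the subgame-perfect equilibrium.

When the union proposes, the firm accepts any offer worth at least 0.8 times what the firm would get by proposing next round; and vice versa.
This gives x = 720 − 0.8y and y = 720 − 0.8x, where x and y are each side's share when it proposes.
Hence (1 − 0.8·0.8)x = 720(1 − 0.8), i.e. 0.36·x = 144.
x = 400; the firm's share is 720 − x = 320.

320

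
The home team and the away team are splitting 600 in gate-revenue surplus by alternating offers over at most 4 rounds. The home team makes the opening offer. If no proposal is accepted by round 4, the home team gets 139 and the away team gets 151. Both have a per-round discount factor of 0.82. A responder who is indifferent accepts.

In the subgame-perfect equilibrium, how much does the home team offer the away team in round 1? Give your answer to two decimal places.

Round 4 (the away team proposes): the home team gets 139 if talks fail, so the away team offers 139 and keeps 461.
Round 3 (the home team proposes): the away team can get 461 next round, worth 0.82 × 461 = 378.02 now. The home team offers 378.02 and keeps 600 − 378.02 = 221.98.
Round 2 (the away team proposes): the home team can get 221.98 next round, worth 0.82 × 221.98 = 182.0236 now. The away team offers 182.0236 and keeps 600 − 182.0236 = 417.9764.
Round 1 (the home team proposes): the away team can get 417.9764 next round, worth 0.82 × 417.9764 = 342.740648 now. The home team offers 342.740648 and keeps 600 − 342.740648 = 257.259352.

342.74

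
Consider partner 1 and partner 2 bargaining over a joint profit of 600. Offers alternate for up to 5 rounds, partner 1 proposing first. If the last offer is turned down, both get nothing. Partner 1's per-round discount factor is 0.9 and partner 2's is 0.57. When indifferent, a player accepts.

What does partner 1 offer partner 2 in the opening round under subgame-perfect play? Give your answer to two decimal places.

Solve by backward induction from round 5.
Round 5 (partner 1 proposes): rejection yields 0 for partner 2; partner 1 offers 0 and keeps 600.
Round 4 (partner 2 proposes): partner 1 can get 600 next round, worth 0.9 × 600 = 540 now; partner 2 offers that and keeps 60.
Round 3 (partner 1 proposes): partner 2 can get 60 next round, worth 0.57 × 60 = 34.2 now; partner 1 offers that and keeps 565.8.
Round 2 (partner 2 proposes): partner 1 can get 565.8 next round, worth 0.9 × 565.8 = 509.22 now, so partner 2 offers 509.22, keeping 90.78.
Round 1 (partner 1 proposes): partner 2 can get 90.78 next round, worth 0.57 × 90.78 = 51.7446 now; partner 1 offers that and keeps 548.2554.

51.74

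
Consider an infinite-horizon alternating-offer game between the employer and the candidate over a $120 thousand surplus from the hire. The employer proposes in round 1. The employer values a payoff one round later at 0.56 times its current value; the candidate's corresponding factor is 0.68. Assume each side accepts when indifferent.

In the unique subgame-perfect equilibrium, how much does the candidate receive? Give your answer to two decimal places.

57.98

In a stationary SPE each proposer offers the other exactly their discounted continuation value.
If the employer keeps x when proposing and the candidate keeps y when proposing, then x = 120 − 0.68y and y = 120 − 0.56x.
Solving: x = 120(1 − 0.68) / (1 − 0.56·0.68) = 38.4 / 0.6192 ≈ 62.0155.
The candidate gets 120 − 62.0155 ≈ 57.9845.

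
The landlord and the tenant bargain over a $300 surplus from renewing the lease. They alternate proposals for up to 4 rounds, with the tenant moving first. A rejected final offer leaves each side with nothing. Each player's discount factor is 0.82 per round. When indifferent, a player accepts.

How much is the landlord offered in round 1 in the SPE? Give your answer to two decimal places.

Round 4 (the landlord proposes): the tenant will accept anything ≥ 0, so the landlord offers 0 and keeps 300.
Round 3 (the tenant proposes): the landlord can get 300 next round, worth 0.82 × 300 = 246 now; the tenant offers that and keeps 54.
Round 2 (the landlord proposes): the tenant can get 54 next round, worth 0.82 × 54 = 44.28 now. The landlord offers 44.28 and keeps 300 − 44.28 = 255.72.
Round 1 (the tenant proposes): the landlord can get 255.72 next round, worth 0.82 × 255.72 = 209.6904 now, so the tenant offers 209.6904, keeping 90.3096.

209.69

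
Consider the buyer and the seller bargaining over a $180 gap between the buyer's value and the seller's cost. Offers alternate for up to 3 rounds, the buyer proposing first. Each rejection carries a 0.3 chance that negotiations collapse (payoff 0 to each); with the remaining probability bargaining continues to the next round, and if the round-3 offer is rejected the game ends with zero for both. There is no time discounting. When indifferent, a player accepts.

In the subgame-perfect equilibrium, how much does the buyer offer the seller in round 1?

By backward induction:
Round 3 (the buyer proposes): the seller will accept anything ≥ 0, so the buyer offers 0 and keeps 180.
Round 2 (the seller proposes): rejecting gives the buyer an expected 0.7 × 180 = 126, so the seller offers 126, keeping 54.
Round 1 (the buyer proposes): rejecting gives the seller an expected 0.7 × 54 = 37.8, so the buyer offers 37.8, keeping 142.2.

37.8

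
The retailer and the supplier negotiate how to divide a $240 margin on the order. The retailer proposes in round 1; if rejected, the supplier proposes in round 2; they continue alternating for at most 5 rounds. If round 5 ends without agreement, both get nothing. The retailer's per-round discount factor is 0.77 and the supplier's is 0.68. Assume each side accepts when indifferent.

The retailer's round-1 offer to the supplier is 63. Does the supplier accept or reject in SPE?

Accept

Work out the supplier's continuation value if the offer is rejected.
Round 5 (the retailer proposes): rejection yields 0 for the supplier; the retailer offers 0 and keeps 240.
Round 4 (the supplier proposes): the retailer can get 240 next round, worth 0.77 × 240 = 184.8 now; the supplier offers that and keeps 55.2.
Round 3 (the retailer proposes): the supplier can get 55.2 next round, worth 0.68 × 55.2 = 37.536 now. The retailer offers 37.536 and keeps 240 − 37.536 = 202.464.
Round 2 (the supplier proposes): the retailer can get 202.464 next round, worth 0.77 × 202.464 = 155.89728 now; the supplier offers that and keeps 84.10272.
So by rejecting in round 1, the supplier gets 84.10272 next round, worth 0.68 × 84.10272 = 57.1898496 now.
Offer 63 ≥ 57.1898496, so the supplier accepts.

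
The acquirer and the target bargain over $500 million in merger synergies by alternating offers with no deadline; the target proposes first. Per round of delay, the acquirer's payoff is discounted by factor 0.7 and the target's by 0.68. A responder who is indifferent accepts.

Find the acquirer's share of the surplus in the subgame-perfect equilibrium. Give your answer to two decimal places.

213.74

In a stationary SPE each proposer offers the other exactly their discounted continuation value.
If the target keeps x when proposing and the acquirer keeps y when proposing, then x = 500 − 0.7y and y = 500 − 0.68x.
Solving: x = 500(1 − 0.7) / (1 − 0.68·0.7) = 150 / 0.524 ≈ 286.2595.
The acquirer gets 500 − 286.2595 ≈ 213.7405.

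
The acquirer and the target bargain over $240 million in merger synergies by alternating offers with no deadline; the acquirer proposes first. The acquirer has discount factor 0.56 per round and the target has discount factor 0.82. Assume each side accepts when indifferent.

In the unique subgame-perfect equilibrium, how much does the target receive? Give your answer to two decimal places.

When the acquirer proposes, the target accepts any offer worth at least 0.82 times what the target would get by proposing next round; and vice versa.
This gives x = 240 − 0.82y and y = 240 − 0.56x, where x and y are each side's share when it proposes.
Hence (1 − 0.82·0.56)x = 240(1 − 0.82), i.e. 0.5408·x = 43.2.
x ≈ 79.8817; the target's share is 240 − x ≈ 160.1183.

160.12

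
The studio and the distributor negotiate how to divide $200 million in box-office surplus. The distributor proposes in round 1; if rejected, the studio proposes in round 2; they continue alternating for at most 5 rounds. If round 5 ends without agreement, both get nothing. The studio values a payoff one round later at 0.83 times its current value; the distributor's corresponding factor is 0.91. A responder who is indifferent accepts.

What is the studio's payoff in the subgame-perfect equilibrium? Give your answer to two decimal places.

Round 5 (the distributor proposes): rejection yields 0 for the studio; the distributor offers 0 and keeps 200.
Round 4 (the studio proposes): the distributor can get 200 next round, worth 0.91 × 200 = 182 now; the studio offers that and keeps 18.
Round 3 (the distributor proposes): the studio can get 18 next round, worth 0.83 × 18 = 14.94 now, so the distributor offers 14.94, keeping 185.06.
Round 2 (the studio proposes): the distributor can get 185.06 next round, worth 0.91 × 185.06 = 168.4046 now, so the studio offers 168.4046, keeping 31.5954.
Round 1 (the distributor proposes): the studio can get 31.5954 next round, worth 0.83 × 31.5954 = 26.224182 now, so the distributor offers 26.224182, keeping 173.775818.

26.22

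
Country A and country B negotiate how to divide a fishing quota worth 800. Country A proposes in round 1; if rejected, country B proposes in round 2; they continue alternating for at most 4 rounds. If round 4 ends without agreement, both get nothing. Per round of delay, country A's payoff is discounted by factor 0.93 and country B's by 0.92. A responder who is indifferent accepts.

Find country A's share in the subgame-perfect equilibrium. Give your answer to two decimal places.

By backward induction:
Round 4 (country B proposes): rejection yields 0 for country A; country B offers 0 and keeps 800.
Round 3 (country A proposes): country B can get 800 next round, worth 0.92 × 800 = 736 now; country A offers that and keeps 64.
Round 2 (country B proposes): country A can get 64 next round, worth 0.93 × 64 = 59.52 now, so country B offers 59.52, keeping 740.48.
Round 1 (country A proposes): country B can get 740.48 next round, worth 0.92 × 740.48 = 681.2416 now, so country A offers 681.2416, keeping 118.7584.

118.76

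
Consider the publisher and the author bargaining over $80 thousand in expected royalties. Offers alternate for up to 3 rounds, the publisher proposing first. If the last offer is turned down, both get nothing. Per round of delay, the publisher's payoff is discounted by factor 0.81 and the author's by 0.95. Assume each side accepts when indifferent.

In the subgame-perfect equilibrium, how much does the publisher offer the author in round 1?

14.44

By backward induction:
Round 3 (the publisher proposes): rejection yields 0 for the author; the publisher offers 0 and keeps 80.
Round 2 (the author proposes): the publisher can get 80 next round, worth 0.81 × 80 = 64.8 now. The author offers 64.8 and keeps 80 − 64.8 = 15.2.
Round 1 (the publisher proposes): the author can get 15.2 next round, worth 0.95 × 15.2 = 14.44 now. The publisher offers 14.44 and keeps 80 − 14.44 = 65.56.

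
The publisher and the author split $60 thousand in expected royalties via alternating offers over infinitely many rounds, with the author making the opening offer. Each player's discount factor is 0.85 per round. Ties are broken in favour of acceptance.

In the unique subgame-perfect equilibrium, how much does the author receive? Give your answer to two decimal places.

32.43

In a stationary SPE each proposer offers the other exactly their discounted continuation value.
If the author keeps x when proposing and the publisher keeps y when proposing, then x = 60 − 0.85y and y = 60 − 0.85x.
Solving: x = 60(1 − 0.85) / (1 − 0.85·0.85) = 9 / 0.2775 ≈ 32.4324.
The publisher gets 60 − 32.4324 ≈ 27.5676.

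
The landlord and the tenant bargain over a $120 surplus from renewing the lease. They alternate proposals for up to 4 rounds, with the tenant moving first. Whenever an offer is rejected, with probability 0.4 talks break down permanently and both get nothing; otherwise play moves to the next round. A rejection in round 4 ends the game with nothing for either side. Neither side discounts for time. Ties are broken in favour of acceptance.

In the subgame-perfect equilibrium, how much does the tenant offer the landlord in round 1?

54.72

Round 4 (the landlord proposes): the tenant will accept anything ≥ 0, so the landlord offers 0 and keeps 120.
Round 3 (the tenant proposes): rejecting gives the landlord an expected 0.6 × 120 = 72, so the tenant offers 72, keeping 48.
Round 2 (the landlord proposes): rejecting gives the tenant an expected 0.6 × 48 = 28.8, so the landlord offers 28.8, keeping 91.2.
Round 1 (the tenant proposes): rejecting gives the landlord an expected 0.6 × 91.2 = 54.72; the tenant offers that and keeps 65.28.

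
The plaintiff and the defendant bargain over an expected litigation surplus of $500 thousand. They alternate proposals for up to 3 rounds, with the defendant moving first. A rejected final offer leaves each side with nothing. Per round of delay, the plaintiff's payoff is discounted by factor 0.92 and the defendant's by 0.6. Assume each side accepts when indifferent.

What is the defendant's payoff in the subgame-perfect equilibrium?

316

Round 3 (the defendant proposes): the plaintiff will accept anything ≥ 0, so the defendant offers 0 and keeps 500.
Round 2 (the plaintiff proposes): the defendant can get 500 next round, worth 0.6 × 500 = 300 now; the plaintiff offers that and keeps 200.
Round 1 (the defendant proposes): the plaintiff can get 200 next round, worth 0.92 × 200 = 184 now. The defendant offers 184 and keeps 500 − 184 = 316.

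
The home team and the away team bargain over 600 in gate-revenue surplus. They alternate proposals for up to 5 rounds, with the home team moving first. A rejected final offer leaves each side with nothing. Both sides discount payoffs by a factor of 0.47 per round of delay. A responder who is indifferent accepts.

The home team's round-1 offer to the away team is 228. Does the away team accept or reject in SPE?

Accept

Round 5 (the home team proposes): rejection yields 0 for the away team; the home team offers 0 and keeps 600.
Round 4 (the away team proposes): the home team can get 600 next round, worth 0.47 × 600 = 282 now; the away team offers that and keeps 318.
Round 3 (the home team proposes): the away team can get 318 next round, worth 0.47 × 318 = 149.46 now. The home team offers 149.46 and keeps 600 − 149.46 = 450.54.
Round 2 (the away team proposes): the home team can get 450.54 next round, worth 0.47 × 450.54 = 211.7538 now; the away team offers that and keeps 388.2462.
So by rejecting in round 1, the away team gets 388.2462 next round, worth 0.47 × 388.2462 = 182.475714 now.
Offer 228 ≥ 182.475714, so the away team accepts.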